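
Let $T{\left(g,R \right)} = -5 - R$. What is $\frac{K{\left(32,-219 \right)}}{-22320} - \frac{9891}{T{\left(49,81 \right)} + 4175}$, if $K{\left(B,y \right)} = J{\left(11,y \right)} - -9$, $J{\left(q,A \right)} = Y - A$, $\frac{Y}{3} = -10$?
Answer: $- \frac{4103273}{1690120} \approx -2.4278$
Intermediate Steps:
$Y = -30$ ($Y = 3 \left(-10\right) = -30$)
$J{\left(q,A \right)} = -30 - A$
$K{\left(B,y \right)} = -21 - y$ ($K{\left(B,y \right)} = \left(-30 - y\right) - -9 = \left(-30 - y\right) + 9 = -21 - y$)
$\frac{K{\left(32,-219 \right)}}{-22320} - \frac{9891}{T{\left(49,81 \right)} + 4175} = \frac{-21 - -219}{-22320} - \frac{9891}{\left(-5 - 81\right) + 4175} = \left(-21 + 219\right) \left(- \frac{1}{22320}\right) - \frac{9891}{\left(-5 - 81\right) + 4175} = 198 \left(- \frac{1}{22320}\right) - \frac{9891}{-86 + 4175} = - \frac{11}{1240} - \frac{9891}{4089} = - \frac{11}{1240} - \frac{3297}{1363} = - \frac{4103273}{1690120}$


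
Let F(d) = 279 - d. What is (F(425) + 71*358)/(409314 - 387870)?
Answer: 2106/1787 ≈ 1.1785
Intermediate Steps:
(F(425) + 71*358)/(409314 - 387870) = ((279 - 1*425) + 71*358)/(409314 - 387870) = ((279 - 425) + 25418)/21444 = (-146 + 25418)*(1/21444) = 25272*(1/21444) = 2106/1787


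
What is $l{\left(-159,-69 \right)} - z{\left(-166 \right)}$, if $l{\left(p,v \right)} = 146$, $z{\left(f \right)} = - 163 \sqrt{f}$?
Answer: $146 + 163 i \sqrt{166} \approx 146.0 + 2100.1 i$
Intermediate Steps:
$l{\left(-159,-69 \right)} - z{\left(-166 \right)} = 146 - - 163 \sqrt{-166} = 146 - - 163 i \sqrt{166} = 146 + 163 i \sqrt{166}$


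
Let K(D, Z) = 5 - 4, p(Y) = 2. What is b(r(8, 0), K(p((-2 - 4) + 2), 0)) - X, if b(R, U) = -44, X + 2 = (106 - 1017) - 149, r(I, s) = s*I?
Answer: 1018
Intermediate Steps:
r(I, s) = I*s
X = -1062 (X = -2 + ((106 - 1017) - 149) = -2 + (-911 - 149) = -2 - 1060 = -1062)
K(D, Z) = 1
b(r(8, 0), K(p((-2 - 4) + 2), 0)) - X = -44 - 1*(-1062) = -44 + 1062 = 1018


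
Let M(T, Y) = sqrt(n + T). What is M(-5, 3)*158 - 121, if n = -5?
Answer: -121 + 158*I*sqrt(10) ≈ -121.0 + 499.64*I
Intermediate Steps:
M(T, Y) = sqrt(-5 + T)
M(-5, 3)*158 - 121 = sqrt(-5 - 5)*158 - 121 = sqrt(-10)*158 - 121 = (I*sqrt(10))*158 - 121 = 158*I*sqrt(10) - 121 = -121 + 158*I*sqrt(10)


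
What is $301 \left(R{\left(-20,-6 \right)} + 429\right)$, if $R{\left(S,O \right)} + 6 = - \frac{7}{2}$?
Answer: $\frac{252539}{2} \approx 1.2627 \cdot 10^{5}$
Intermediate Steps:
$R{\left(S,O \right)} = - \frac{19}{2}$ ($R{\left(S,O \right)} = -6 - \frac{7}{2} = - \frac{19}{2}$)
$301 \left(R{\left(-20,-6 \right)} + 429\right) = 301 \left(- \frac{19}{2} + 429\right) = 301 \cdot \frac{839}{2} = \frac{252539}{2}$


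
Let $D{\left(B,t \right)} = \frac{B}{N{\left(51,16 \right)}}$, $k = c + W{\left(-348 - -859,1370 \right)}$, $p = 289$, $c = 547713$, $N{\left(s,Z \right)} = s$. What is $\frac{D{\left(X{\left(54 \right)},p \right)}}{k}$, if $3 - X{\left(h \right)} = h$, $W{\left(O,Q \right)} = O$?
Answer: $- \frac{1}{548224} \approx -1.8241 \cdot 10^{-6}$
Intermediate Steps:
$X{\left(h \right)} = 3 - h$
$k = 548224$ ($k = 547713 - -511 = 547713 + \left(-348 + 859\right) = 547713 + 511 = 548224$)
$D{\left(B,t \right)} = \frac{B}{51}$
$\frac{D{\left(X{\left(54 \right)},p \right)}}{k} = \frac{\frac{1}{51} \left(3 - 54\right)}{548224} = \frac{3 - 54}{51} \cdot \frac{1}{548224} = \frac{1}{51} \left(-51\right) \frac{1}{548224} = \left(-1\right) \frac{1}{548224} = - \frac{1}{548224}$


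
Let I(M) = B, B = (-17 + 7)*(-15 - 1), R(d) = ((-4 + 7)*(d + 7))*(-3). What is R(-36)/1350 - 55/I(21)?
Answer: -361/2400 ≈ -0.15042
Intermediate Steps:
R(d) = -63 - 9*d (R(d) = (3*(7 + d))*(-3) = (21 + 3*d)*(-3) = -63 - 9*d)
B = 160 (B = -10*(-16) = 160)
I(M) = 160
R(-36)/1350 - 55/I(21) = (-63 - 9*(-36))/1350 - 55/160 = (-63 + 324)*(1/1350) - 55*1/160 = 261*(1/1350) - 11/32 = 29/150 - 11/32 = -361/2400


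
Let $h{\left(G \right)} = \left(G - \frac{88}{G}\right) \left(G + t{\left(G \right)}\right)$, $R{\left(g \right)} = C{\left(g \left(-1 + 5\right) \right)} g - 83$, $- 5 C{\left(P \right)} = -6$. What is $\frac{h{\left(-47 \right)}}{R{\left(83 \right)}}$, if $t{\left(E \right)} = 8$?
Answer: $\frac{413595}{3901} \approx 106.02$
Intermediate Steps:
$C{\left(P \right)} = \frac{6}{5}$ ($C{\left(P \right)} = \left(- \frac{1}{5}\right) \left(-6\right) = \frac{6}{5}$)
$R{\left(g \right)} = -83 + \frac{6 g}{5}$ ($R{\left(g \right)} = \frac{6 g}{5} - 83 = -83 + \frac{6 g}{5}$)
$h{\left(G \right)} = \left(8 + G\right) \left(G - \frac{88}{G}\right)$ ($h{\left(G \right)} = \left(G - \frac{88}{G}\right) \left(G + 8\right) = \left(G - \frac{88}{G}\right) \left(8 + G\right) = \left(8 + G\right) \left(G - \frac{88}{G}\right)$)
$\frac{h{\left(-47 \right)}}{R{\left(83 \right)}} = \frac{-88 + \left(-47\right)^{2} - \frac{704}{-47} + 8 \left(-47\right)}{-83 + \frac{6}{5} \cdot 83} = \frac{-88 + 2209 - - \frac{704}{47} - 376}{-83 + \frac{498}{5}} = \frac{-88 + 2209 + \frac{704}{47} - 376}{\frac{83}{5}} = \frac{82719}{47} \cdot \frac{5}{83} = \frac{413595}{3901}$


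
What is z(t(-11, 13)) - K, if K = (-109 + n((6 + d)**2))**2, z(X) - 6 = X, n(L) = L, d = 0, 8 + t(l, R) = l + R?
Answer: -5329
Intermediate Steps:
t(l, R) = -8 + R + l (t(l, R) = -8 + (l + R) = -8 + (R + l) = -8 + R + l)
z(X) = 6 + X
K = 5329 (K = (-109 + (6 + 0)**2)**2 = (-109 + 6**2)**2 = (-109 + 36)**2 = (-73)**2 = 5329)
z(t(-11, 13)) - K = (6 + (-8 + 13 - 11)) - 1*5329 = (6 - 6) - 5329 = 0 - 5329 = -5329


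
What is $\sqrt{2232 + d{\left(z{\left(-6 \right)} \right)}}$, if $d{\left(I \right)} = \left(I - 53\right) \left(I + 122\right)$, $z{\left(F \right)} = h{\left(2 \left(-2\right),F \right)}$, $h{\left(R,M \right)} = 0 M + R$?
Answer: $i \sqrt{4494} \approx 67.037 i$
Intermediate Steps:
$h{\left(R,M \right)} = R$ ($h{\left(R,M \right)} = 0 + R = R$)
$z{\left(F \right)} = -4$ ($z{\left(F \right)} = 2 \left(-2\right) = -4$)
$d{\left(I \right)} = \left(-53 + I\right) \left(122 + I\right)$
$\sqrt{2232 + d{\left(z{\left(-6 \right)} \right)}} = \sqrt{2232 + \left(-6466 + \left(-4\right)^{2} + 69 \left(-4\right)\right)} = \sqrt{2232 - 6726} = \sqrt{-4494} = i \sqrt{4494}$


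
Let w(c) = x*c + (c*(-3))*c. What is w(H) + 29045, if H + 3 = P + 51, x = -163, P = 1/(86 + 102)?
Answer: 505652505/35344 ≈ 14307.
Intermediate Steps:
P = 1/188 ≈ 0.0053191
H = 9025/188 (H = -3 + (1/188 + 51) = -3 + 9589/188 = 9025/188 ≈ 48.005)
w(c) = -163*c - 3*c² (w(c) = -163*c + (c*(-3))*c = -163*c + (-3*c)*c = -163*c - 3*c²)
w(H) + 29045 = -1*9025/188*(163 + 3*(9025/188)) + 29045 = -1*9025/188*(163 + 27075/188) + 29045 = -1*9025/188*57719/188 + 29045 = -520913975/35344 + 29045 = 505652505/35344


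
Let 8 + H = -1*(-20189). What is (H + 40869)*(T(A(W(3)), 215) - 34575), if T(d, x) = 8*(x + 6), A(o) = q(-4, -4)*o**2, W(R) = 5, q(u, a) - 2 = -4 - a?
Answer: -2002867350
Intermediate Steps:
q(u, a) = -2 - a (q(u, a) = 2 + (-4 - a) = -2 - a)
A(o) = 2*o**2 (A(o) = (-2 - 1*(-4))*o**2 = (-2 + 4)*o**2 = 2*o**2)
T(d, x) = 48 + 8*x (T(d, x) = 8*(6 + x) = 48 + 8*x)
H = 20181 (H = -8 - 1*(-20189) = -8 + 20189 = 20181)
(H + 40869)*(T(A(W(3)), 215) - 34575) = (20181 + 40869)*((48 + 8*215) - 34575) = 61050*((48 + 1720) - 34575) = 61050*(1768 - 34575) = 61050*(-32807) = -2002867350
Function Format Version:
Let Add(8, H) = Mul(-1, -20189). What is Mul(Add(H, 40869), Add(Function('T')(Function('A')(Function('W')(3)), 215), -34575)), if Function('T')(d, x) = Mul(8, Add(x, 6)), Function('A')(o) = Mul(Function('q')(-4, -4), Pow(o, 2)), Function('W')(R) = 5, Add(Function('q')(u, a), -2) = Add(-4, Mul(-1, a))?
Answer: -2002867350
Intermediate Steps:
Function('q')(u, a) = Add(-2, Mul(-1, a)) (Function('q')(u, a) = Add(2, Add(-4, Mul(-1, a))) = Add(-2, Mul(-1, a)))
Function('A')(o) = Mul(2, Pow(o, 2)) (Function('A')(o) = Mul(Add(-2, Mul(-1, -4)), Pow(o, 2)) = Mul(Add(-2, 4), Pow(o, 2)) = Mul(2, Pow(o, 2)))
Function('T')(d, x) = Add(48, Mul(8, x)) (Function('T')(d, x) = Mul(8, Add(6, x)) = Add(48, Mul(8, x)))
H = 20181 (H = Add(-8, Mul(-1, -20189)) = Add(-8, 20189) = 20181)
Mul(Add(H, 40869), Add(Function('T')(Function('A')(Function('W')(3)), 215), -34575)) = Mul(Add(20181, 40869), Add(Add(48, Mul(8, 215)), -34575)) = Mul(61050, Add(Add(48, 1720), -34575)) = Mul(61050, Add(1768, -34575)) = Mul(61050, -32807) = -2002867350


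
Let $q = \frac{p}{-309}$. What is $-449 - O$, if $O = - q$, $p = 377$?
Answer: $- \frac{139118}{309} \approx -450.22$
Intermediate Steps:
$q = - \frac{377}{309}$ ($q = \frac{377}{-309} = 377 \left(- \frac{1}{309}\right) = - \frac{377}{309} \approx -1.2201$)
$O = \frac{377}{309}$ ($O = \left(-1\right) \left(- \frac{377}{309}\right) = \frac{377}{309} \approx 1.2201$)
$-449 - O = -449 - \frac{377}{309} = - \frac{139118}{309}$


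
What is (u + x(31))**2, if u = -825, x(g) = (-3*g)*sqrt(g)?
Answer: 948744 + 153450*sqrt(31) ≈ 1.8031e+6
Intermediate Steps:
x(g) = -3*g**(3/2)
(u + x(31))**2 = (-825 - 93*sqrt(31))**2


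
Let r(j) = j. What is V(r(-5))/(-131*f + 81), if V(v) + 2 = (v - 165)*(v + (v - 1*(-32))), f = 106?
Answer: 3742/13805 ≈ 0.27106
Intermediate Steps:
V(v) = -2 + (-165 + v)*(32 + 2*v) (V(v) = -2 + (v - 165)*(v + (v - 1*(-32))) = -2 + (-165 + v)*(v + (v + 32)) = -2 + (-165 + v)*(v + (32 + v)) = -2 + (-165 + v)*(32 + 2*v))
V(r(-5))/(-131*f + 81) = (-5282 - 298*(-5) + 2*(-5)²)/(-131*106 + 81) = (-5282 + 1490 + 2*25)/(-13886 + 81) = (-5282 + 1490 + 50)/(-13805) = -3742*(-1/13805) = 3742/13805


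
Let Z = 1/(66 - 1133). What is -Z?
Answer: 1/1067 ≈ 0.00093721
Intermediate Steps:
Z = -1/1067 (Z = 1/(-1067) = -1/1067*1 = -1/1067 ≈ -0.00093721)
-Z = -1*(-1/1067) = 1/1067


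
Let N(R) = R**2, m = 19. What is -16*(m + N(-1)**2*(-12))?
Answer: -112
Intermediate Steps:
-16*(m + N(-1)**2*(-12)) = -16*(19 + ((-1)**2)**2*(-12)) = -16*(19 + 1**2*(-12)) = -16*(19 + 1*(-12)) = -16*(19 - 12) = -16*7 = -112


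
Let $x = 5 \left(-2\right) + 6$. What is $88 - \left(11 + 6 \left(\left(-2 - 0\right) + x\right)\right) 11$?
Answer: $363$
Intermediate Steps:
$x = -4$ ($x = -10 + 6 = -4$)
$88 - \left(11 + 6 \left(\left(-2 - 0\right) + x\right)\right) 11 = 88 - \left(11 + 6 \left(\left(-2 - 0\right) - 4\right)\right) 11 = 88 - \left(11 + 6 \left(\left(-2 + 0\right) - 4\right)\right) 11 = 88 - \left(11 + 6 \left(-2 - 4\right)\right) 11 = 88 - \left(11 + 6 \left(-6\right)\right) 11 = 88 - \left(11 - 36\right) 11 = 88 - \left(-25\right) 11 = 88 - -275 = 88 + 275 = 363$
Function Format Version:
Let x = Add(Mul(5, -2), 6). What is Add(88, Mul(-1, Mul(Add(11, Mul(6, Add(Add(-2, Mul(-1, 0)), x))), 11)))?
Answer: 363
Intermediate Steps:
x = -4 (x = Add(-10, 6) = -4)
Add(88, Mul(-1, Mul(Add(11, Mul(6, Add(Add(-2, Mul(-1, 0)), x))), 11))) = Add(88, Mul(-1, Mul(Add(11, Mul(6, Add(Add(-2, Mul(-1, 0)), -4))), 11))) = Add(88, Mul(-1, Mul(Add(11, Mul(6, Add(Add(-2, 0), -4))), 11))) = Add(88, Mul(-1, Mul(Add(11, Mul(6, Add(-2, -4))), 11))) = Add(88, Mul(-1, Mul(Add(11, Mul(6, -6)), 11))) = Add(88, Mul(-1, Mul(Add(11, -36), 11))) = Add(88, Mul(-1, Mul(-25, 11))) = Add(88, Mul(-1, -275)) = Add(88, 275) = 363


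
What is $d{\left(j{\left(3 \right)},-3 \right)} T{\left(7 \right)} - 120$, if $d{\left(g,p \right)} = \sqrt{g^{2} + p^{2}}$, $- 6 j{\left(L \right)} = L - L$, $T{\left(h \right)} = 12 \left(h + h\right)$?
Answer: $384$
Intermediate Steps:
$T{\left(h \right)} = 24 h$ ($T{\left(h \right)} = 12 \cdot 2 h = 24 h$)
$j{\left(L \right)} = 0$ ($j{\left(L \right)} = - \frac{L - L}{6} = \left(- \frac{1}{6}\right) 0 = 0$)
$d{\left(j{\left(3 \right)},-3 \right)} T{\left(7 \right)} - 120 = \sqrt{0^{2} + \left(-3\right)^{2}} \cdot 24 \cdot 7 - 120 = \sqrt{0 + 9} \cdot 168 - 120 = \sqrt{9} \cdot 168 - 120 = 3 \cdot 168 - 120 = 504 - 120 = 384$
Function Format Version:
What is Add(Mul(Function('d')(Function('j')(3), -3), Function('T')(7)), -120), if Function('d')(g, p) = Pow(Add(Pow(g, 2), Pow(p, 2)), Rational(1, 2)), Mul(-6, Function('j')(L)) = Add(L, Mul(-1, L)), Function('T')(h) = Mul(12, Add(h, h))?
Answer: 384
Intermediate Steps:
Function('T')(h) = Mul(24, h) (Function('T')(h) = Mul(12, Mul(2, h)) = Mul(24, h))
Function('j')(L) = 0 (Function('j')(L) = Mul(Rational(-1, 6), Add(L, Mul(-1, L))) = Mul(Rational(-1, 6), 0) = 0)
Add(Mul(Function('d')(Function('j')(3), -3), Function('T')(7)), -120) = Add(Mul(Pow(Add(Pow(0, 2), Pow(-3, 2)), Rational(1, 2)), Mul(24, 7)), -120) = Add(Mul(Pow(Add(0, 9), Rational(1, 2)), 168), -120) = Add(Mul(Pow(9, Rational(1, 2)), 168), -120) = Add(Mul(3, 168), -120) = Add(504, -120) = 384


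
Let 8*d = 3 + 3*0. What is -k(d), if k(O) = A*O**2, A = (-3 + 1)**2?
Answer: -9/16 ≈ -0.56250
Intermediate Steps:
A = 4 (A = (-2)**2 = 4)
d = 3/8 (d = (3 + 3*0)/8 = (3 + 0)/8 = (1/8)*3 = 3/8 ≈ 0.37500)
k(O) = 4*O**2
-k(d) = -4*(3/8)**2 = -4*9/64 = -1*9/16 = -9/16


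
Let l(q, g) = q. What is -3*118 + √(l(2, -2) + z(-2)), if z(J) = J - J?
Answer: -354 + √2 ≈ -352.59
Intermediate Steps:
z(J) = 0
-3*118 + √(l(2, -2) + z(-2)) = -3*118 + √(2 + 0) = -354 + √2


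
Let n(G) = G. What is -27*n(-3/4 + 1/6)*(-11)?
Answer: -693/4 ≈ -173.25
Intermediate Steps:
-27*n(-3/4 + 1/6)*(-11) = -27*(-3/4 + 1/6)*(-11) = -27*(-3*¼ + 1*(⅙))*(-11) = -27*(-¾ + ⅙)*(-11) = -27*(-7/12)*(-11) = (63/4)*(-11) = -693/4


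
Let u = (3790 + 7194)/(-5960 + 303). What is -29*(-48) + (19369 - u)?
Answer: 117455961/5657 ≈ 20763.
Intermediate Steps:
u = -10984/5657 (u = 10984/(-5657) = 10984*(-1/5657) = -10984/5657 ≈ -1.9417)
-29*(-48) + (19369 - u) = -29*(-48) + (19369 - 1*(-10984/5657)) = 1392 + (19369 + 10984/5657) = 1392 + 109581417/5657 = 117455961/5657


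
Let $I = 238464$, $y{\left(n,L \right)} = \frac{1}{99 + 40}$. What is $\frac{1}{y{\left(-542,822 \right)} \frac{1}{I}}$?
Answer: $33146496$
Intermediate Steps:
$y{\left(n,L \right)} = \frac{1}{139}$
$\frac{1}{y{\left(-542,822 \right)} \frac{1}{I}} = \frac{1}{\frac{1}{139} \cdot \frac{1}{238464}} = \frac{1}{\frac{1}{33146496}} = 33146496$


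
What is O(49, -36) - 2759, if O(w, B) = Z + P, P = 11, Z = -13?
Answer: -2761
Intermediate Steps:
O(w, B) = -2 (O(w, B) = -13 + 11 = -2)
O(49, -36) - 2759 = -2 - 2759 = -2761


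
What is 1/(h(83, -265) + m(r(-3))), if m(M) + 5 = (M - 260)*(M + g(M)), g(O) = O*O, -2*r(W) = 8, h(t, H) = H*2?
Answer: -1/3703 ≈ -0.00027005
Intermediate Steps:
h(t, H) = 2*H
r(W) = -4 (r(W) = -½*8 = -4)
g(O) = O²
m(M) = -5 + (-260 + M)*(M + M²) (m(M) = -5 + (M - 260)*(M + M²) = -5 + (-260 + M)*(M + M²))
1/(h(83, -265) + m(r(-3))) = 1/(2*(-265) + (-5 + (-4)³ - 260*(-4) - 259*(-4)²)) = 1/(-530 + (-5 - 64 + 1040 - 259*16)) = 1/(-530 + (-5 - 64 + 1040 - 4144)) = 1/(-530 - 3173) = 1/(-3703) = -1/3703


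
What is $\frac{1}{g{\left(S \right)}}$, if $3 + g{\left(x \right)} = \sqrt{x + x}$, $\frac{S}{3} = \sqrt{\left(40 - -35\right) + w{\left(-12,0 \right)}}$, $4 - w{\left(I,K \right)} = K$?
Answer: $- \frac{1}{3 - \sqrt{6} \sqrt[4]{79}} \approx 0.23241$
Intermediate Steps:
$w{\left(I,K \right)} = 4 - K$
$S = 3 \sqrt{79}$ ($S = 3 \sqrt{\left(40 - -35\right) + \left(4 - 0\right)} = 3 \sqrt{\left(40 + 35\right) + \left(4 + 0\right)} = 3 \sqrt{75 + 4} = 3 \sqrt{79} \approx 26.665$)
$g{\left(x \right)} = -3 + \sqrt{2} \sqrt{x}$ ($g{\left(x \right)} = -3 + \sqrt{x + x} = -3 + \sqrt{2 x} = -3 + \sqrt{2} \sqrt{x}$)
$\frac{1}{g{\left(S \right)}} = \frac{1}{-3 + \sqrt{2} \sqrt{3 \sqrt{79}}} = \frac{1}{-3 + \sqrt{2} \sqrt{3} \sqrt[4]{79}} = \frac{1}{-3 + \sqrt{6} \sqrt[4]{79}}$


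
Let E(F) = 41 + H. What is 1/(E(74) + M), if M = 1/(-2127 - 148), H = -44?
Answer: -2275/6826 ≈ -0.33328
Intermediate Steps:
E(F) = -3 (E(F) = 41 - 44 = -3)
M = -1/2275 (M = 1/(-2275) = -1/2275 ≈ -0.00043956)
1/(E(74) + M) = 1/(-3 - 1/2275) = 1/(-6826/2275) = -2275/6826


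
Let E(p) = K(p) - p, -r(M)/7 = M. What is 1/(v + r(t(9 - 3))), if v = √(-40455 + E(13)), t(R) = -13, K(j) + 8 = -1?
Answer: 91/48758 - I*√40477/48758 ≈ 0.0018664 - 0.0041263*I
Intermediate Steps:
K(j) = -9 (K(j) = -8 - 1 = -9)
r(M) = -7*M
E(p) = -9 - p
v = I*√40477 (v = √(-40455 + (-9 - 1*13)) = √(-40455 + (-9 - 13)) = √(-40455 - 22) = √(-40477) = I*√40477 ≈ 201.19*I)
1/(v + r(t(9 - 3))) = 1/(I*√40477 - 7*(-13)) = 1/(I*√40477 + 91) = 1/(91 + I*√40477)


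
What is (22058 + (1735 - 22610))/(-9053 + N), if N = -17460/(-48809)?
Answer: -57741047/441850417 ≈ -0.13068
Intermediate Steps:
N = 17460/48809 (N = -17460*(-1/48809) = 17460/48809 ≈ 0.35772)
(22058 + (1735 - 22610))/(-9053 + N) = (22058 + (1735 - 22610))/(-9053 + 17460/48809) = (22058 - 20875)/(-441850417/48809) = 1183*(-48809/441850417) = -57741047/441850417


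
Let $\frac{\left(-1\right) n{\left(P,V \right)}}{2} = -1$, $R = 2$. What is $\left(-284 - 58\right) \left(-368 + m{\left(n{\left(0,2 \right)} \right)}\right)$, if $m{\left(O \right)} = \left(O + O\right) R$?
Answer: $123120$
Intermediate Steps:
$n{\left(P,V \right)} = 2$ ($n{\left(P,V \right)} = \left(-2\right) \left(-1\right) = 2$)
$m{\left(O \right)} = 4 O$ ($m{\left(O \right)} = \left(O + O\right) 2 = 2 O 2 = 4 O$)
$\left(-284 - 58\right) \left(-368 + m{\left(n{\left(0,2 \right)} \right)}\right) = \left(-284 - 58\right) \left(-368 + 4 \cdot 2\right) = - 342 \left(-368 + 8\right) = \left(-342\right) \left(-360\right) = 123120$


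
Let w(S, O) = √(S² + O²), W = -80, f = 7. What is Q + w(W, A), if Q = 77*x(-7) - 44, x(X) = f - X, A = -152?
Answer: 1034 + 8*√461 ≈ 1205.8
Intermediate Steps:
w(S, O) = √(O² + S²)
x(X) = 7 - X
Q = 1034 (Q = 77*(7 - 1*(-7)) - 44 = 77*(7 + 7) - 44 = 77*14 - 44 = 1078 - 44 = 1034)
Q + w(W, A) = 1034 + √((-152)² + (-80)²) = 1034 + √(23104 + 6400) = 1034 + √29504 = 1034 + 8*√461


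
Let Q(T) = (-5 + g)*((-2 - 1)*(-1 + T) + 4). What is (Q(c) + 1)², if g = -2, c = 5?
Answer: 3249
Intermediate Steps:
Q(T) = -49 + 21*T (Q(T) = (-5 - 2)*((-2 - 1)*(-1 + T) + 4) = -7*(-3*(-1 + T) + 4) = -7*((3 - 3*T) + 4) = -7*(7 - 3*T) = -49 + 21*T)
(Q(c) + 1)² = ((-49 + 21*5) + 1)² = ((-49 + 105) + 1)² = (56 + 1)² = 57² = 3249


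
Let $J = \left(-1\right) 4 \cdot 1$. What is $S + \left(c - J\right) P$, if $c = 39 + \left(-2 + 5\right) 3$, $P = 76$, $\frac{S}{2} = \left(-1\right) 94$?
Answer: $3764$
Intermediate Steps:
$S = -188$ ($S = 2 \left(\left(-1\right) 94\right) = 2 \left(-94\right) = -188$)
$J = -4$ ($J = \left(-4\right) 1 = -4$)
$c = 48$ ($c = 39 + 3 \cdot 3 = 39 + 9 = 48$)
$S + \left(c - J\right) P = -188 + \left(48 - -4\right) 76 = -188 + \left(48 + 4\right) 76 = -188 + 52 \cdot 76 = -188 + 3952 = 3764$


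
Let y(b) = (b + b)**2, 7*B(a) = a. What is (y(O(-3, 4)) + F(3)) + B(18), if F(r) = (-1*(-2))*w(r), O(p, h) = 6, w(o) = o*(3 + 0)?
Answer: 1152/7 ≈ 164.57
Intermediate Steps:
w(o) = 3*o (w(o) = o*3 = 3*o)
B(a) = a/7
y(b) = 4*b**2 (y(b) = (2*b)**2 = 4*b**2)
F(r) = 6*r (F(r) = (-1*(-2))*(3*r) = 2*(3*r) = 6*r)
(y(O(-3, 4)) + F(3)) + B(18) = (4*6**2 + 6*3) + (1/7)*18 = (4*36 + 18) + 18/7 = (144 + 18) + 18/7 = 162 + 18/7 = 1152/7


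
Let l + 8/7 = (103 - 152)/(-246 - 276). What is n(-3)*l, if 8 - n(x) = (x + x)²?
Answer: 7666/261 ≈ 29.372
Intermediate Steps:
n(x) = 8 - 4*x² (n(x) = 8 - (x + x)² = 8 - (2*x)² = 8 - 4*x²)
l = -3833/3654 (l = -8/7 + (103 - 152)/(-246 - 276) = -8/7 - 49/(-522) = -8/7 - 49*(-1/522) = -8/7 + 49/522 = -3833/3654 ≈ -1.0490)
n(-3)*l = (8 - 4*(-3)²)*(-3833/3654) = (8 - 4*9)*(-3833/3654) = (8 - 36)*(-3833/3654) = -28*(-3833/3654) = 7666/261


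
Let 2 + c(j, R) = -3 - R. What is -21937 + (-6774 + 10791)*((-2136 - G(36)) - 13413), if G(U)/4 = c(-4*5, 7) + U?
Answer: -62867902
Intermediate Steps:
c(j, R) = -5 - R (c(j, R) = -2 + (-3 - R) = -5 - R)
G(U) = -48 + 4*U (G(U) = 4*((-5 - 1*7) + U) = 4*((-5 - 7) + U) = 4*(-12 + U) = -48 + 4*U)
-21937 + (-6774 + 10791)*((-2136 - G(36)) - 13413) = -21937 + (-6774 + 10791)*((-2136 - (-48 + 4*36)) - 13413) = -21937 + 4017*((-2136 - (-48 + 144)) - 13413) = -21937 + 4017*((-2136 - 1*96) - 13413) = -21937 + 4017*((-2136 - 96) - 13413) = -21937 + 4017*(-2232 - 13413) = -21937 + 4017*(-15645) = -21937 - 62845965 = -62867902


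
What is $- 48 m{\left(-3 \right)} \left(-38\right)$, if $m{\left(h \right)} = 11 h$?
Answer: $-60192$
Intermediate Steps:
$- 48 m{\left(-3 \right)} \left(-38\right) = - 48 \cdot 11 \left(-3\right) \left(-38\right) = \left(-48\right) \left(-33\right) \left(-38\right) = 1584 \left(-38\right) = -60192$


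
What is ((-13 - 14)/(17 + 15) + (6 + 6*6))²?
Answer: 1734489/1024 ≈ 1693.8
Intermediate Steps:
((-13 - 14)/(17 + 15) + (6 + 6*6))² = (-27/32 + (6 + 36))² = (-27*1/32 + 42)² = (-27/32 + 42)² = (1317/32)² = 1734489/1024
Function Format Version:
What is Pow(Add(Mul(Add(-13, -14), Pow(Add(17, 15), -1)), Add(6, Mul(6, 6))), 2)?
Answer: Rational(1734489, 1024) ≈ 1693.8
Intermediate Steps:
Pow(Add(Mul(Add(-13, -14), Pow(Add(17, 15), -1)), Add(6, Mul(6, 6))), 2) = Pow(Add(Mul(-27, Pow(32, -1)), Add(6, 36)), 2) = Pow(Add(Mul(-27, Rational(1, 32)), 42), 2) = Pow(Add(Rational(-27, 32), 42), 2) = Pow(Rational(1317, 32), 2) = Rational(1734489, 1024)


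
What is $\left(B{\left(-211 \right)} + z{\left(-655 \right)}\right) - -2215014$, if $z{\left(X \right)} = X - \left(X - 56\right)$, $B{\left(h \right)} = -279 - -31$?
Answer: $2214822$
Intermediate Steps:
$B{\left(h \right)} = -248$ ($B{\left(h \right)} = -279 + 31 = -248$)
$z{\left(X \right)} = 56$ ($z{\left(X \right)} = X - \left(X - 56\right) = X - \left(-56 + X\right) = 56$)
$\left(B{\left(-211 \right)} + z{\left(-655 \right)}\right) - -2215014 = \left(-248 + 56\right) - -2215014 = -192 + 2215014 = 2214822$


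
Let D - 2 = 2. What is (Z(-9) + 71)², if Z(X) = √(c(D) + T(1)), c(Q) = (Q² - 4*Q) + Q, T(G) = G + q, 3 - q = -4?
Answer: 5053 + 284*√3 ≈ 5544.9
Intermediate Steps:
q = 7 (q = 3 - 1*(-4) = 3 + 4 = 7)
T(G) = 7 + G (T(G) = G + 7 = 7 + G)
D = 4 (D = 2 + 2 = 4)
c(Q) = Q² - 3*Q
Z(X) = 2*√3 (Z(X) = √(4*(-3 + 4) + (7 + 1)) = √(4*1 + 8) = √(4 + 8) = √12 = 2*√3)
(Z(-9) + 71)² = (2*√3 + 71)² = (71 + 2*√3)²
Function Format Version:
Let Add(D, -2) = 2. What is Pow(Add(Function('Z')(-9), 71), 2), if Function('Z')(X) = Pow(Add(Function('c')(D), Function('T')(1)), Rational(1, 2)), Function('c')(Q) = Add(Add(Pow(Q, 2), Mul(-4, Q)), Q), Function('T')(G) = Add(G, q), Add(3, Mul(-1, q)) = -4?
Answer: Add(5053, Mul(284, Pow(3, Rational(1, 2)))) ≈ 5544.9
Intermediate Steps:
q = 7 (q = Add(3, Mul(-1, -4)) = Add(3, 4) = 7)
Function('T')(G) = Add(7, G) (Function('T')(G) = Add(G, 7) = Add(7, G))
D = 4 (D = Add(2, 2) = 4)
Function('c')(Q) = Add(Pow(Q, 2), Mul(-3, Q))
Function('Z')(X) = Mul(2, Pow(3, Rational(1, 2))) (Function('Z')(X) = Pow(Add(Mul(4, Add(-3, 4)), Add(7, 1)), Rational(1, 2)) = Pow(Add(Mul(4, 1), 8), Rational(1, 2)) = Pow(Add(4, 8), Rational(1, 2)) = Pow(12, Rational(1, 2)) = Mul(2, Pow(3, Rational(1, 2))))
Pow(Add(Function('Z')(-9), 71), 2) = Pow(Add(Mul(2, Pow(3, Rational(1, 2))), 71), 2) = Pow(Add(71, Mul(2, Pow(3, Rational(1, 2)))), 2)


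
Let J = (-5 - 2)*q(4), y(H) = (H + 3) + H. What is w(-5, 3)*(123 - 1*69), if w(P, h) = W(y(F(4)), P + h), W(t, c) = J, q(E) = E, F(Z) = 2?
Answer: -1512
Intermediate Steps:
y(H) = 3 + 2*H (y(H) = (3 + H) + H = 3 + 2*H)
J = -28 (J = (-5 - 2)*4 = -7*4 = -28)
W(t, c) = -28
w(P, h) = -28
w(-5, 3)*(123 - 1*69) = -28*(123 - 1*69) = -28*(123 - 69) = -28*54 = -1512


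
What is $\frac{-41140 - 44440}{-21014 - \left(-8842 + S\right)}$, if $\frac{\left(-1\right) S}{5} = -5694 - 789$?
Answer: $\frac{85580}{44587} \approx 1.9194$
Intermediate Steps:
$S = 32415$ ($S = - 5 \left(-5694 - 789\right) = \left(-5\right) \left(-6483\right) = 32415$)
$\frac{-41140 - 44440}{-21014 - \left(-8842 + S\right)} = \frac{-41140 - 44440}{-21014 + \left(8842 - 32415\right)} = - \frac{85580}{-21014 + \left(8842 - 32415\right)} = - \frac{85580}{-21014 - 23573} = - \frac{85580}{-44587} = \left(-85580\right) \left(- \frac{1}{44587}\right) = \frac{85580}{44587}$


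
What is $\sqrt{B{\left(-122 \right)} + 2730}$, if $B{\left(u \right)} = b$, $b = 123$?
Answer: $3 \sqrt{317} \approx 53.413$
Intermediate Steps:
$B{\left(u \right)} = 123$
$\sqrt{B{\left(-122 \right)} + 2730} = \sqrt{123 + 2730} = \sqrt{2853} = 3 \sqrt{317}$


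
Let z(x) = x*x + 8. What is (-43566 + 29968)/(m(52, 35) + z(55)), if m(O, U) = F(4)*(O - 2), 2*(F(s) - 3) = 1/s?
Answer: -54392/12757 ≈ -4.2637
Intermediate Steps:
z(x) = 8 + x² (z(x) = x² + 8 = 8 + x²)
F(s) = 3 + 1/(2*s) (F(s) = 3 + (1/s)/2 = 3 + 1/(2*s))
m(O, U) = -25/4 + 25*O/8 (m(O, U) = (3 + (½)/4)*(O - 2) = (3 + (½)*(¼))*(-2 + O) = (3 + ⅛)*(-2 + O) = 25*(-2 + O)/8 = -25/4 + 25*O/8)
(-43566 + 29968)/(m(52, 35) + z(55)) = (-43566 + 29968)/((-25/4 + (25/8)*52) + (8 + 55²)) = -13598/((-25/4 + 325/2) + (8 + 3025)) = -13598/(625/4 + 3033) = -13598/12757/4 = -13598*4/12757 = -54392/12757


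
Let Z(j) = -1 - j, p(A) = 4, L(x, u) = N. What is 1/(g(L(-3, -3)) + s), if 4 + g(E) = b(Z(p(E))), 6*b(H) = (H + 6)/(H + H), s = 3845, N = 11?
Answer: 60/230459 ≈ 0.00026035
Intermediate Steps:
L(x, u) = 11
b(H) = (6 + H)/(12*H) (b(H) = ((H + 6)/(H + H))/6 = ((6 + H)/((2*H)))/6 = ((6 + H)*(1/(2*H)))/6 = ((6 + H)/(2*H))/6 = (6 + H)/(12*H))
g(E) = -241/60 (g(E) = -4 + (6 + (-1 - 1*4))/(12*(-1 - 1*4)) = -4 + (6 + (-1 - 4))/(12*(-1 - 4)) = -4 + (1/12)*(6 - 5)/(-5) = -4 + (1/12)*(-⅕)*1 = -4 - 1/60 = -241/60)
1/(g(L(-3, -3)) + s) = 1/(-241/60 + 3845) = 1/(230459/60) = 60/230459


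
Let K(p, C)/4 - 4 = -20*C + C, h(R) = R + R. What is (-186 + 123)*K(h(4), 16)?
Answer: 75600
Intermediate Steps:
h(R) = 2*R
K(p, C) = 16 - 76*C (K(p, C) = 16 + 4*(-20*C + C) = 16 + 4*(-19*C) = 16 - 76*C)
(-186 + 123)*K(h(4), 16) = (-186 + 123)*(16 - 76*16) = -63*(16 - 1216) = -63*(-1200) = 75600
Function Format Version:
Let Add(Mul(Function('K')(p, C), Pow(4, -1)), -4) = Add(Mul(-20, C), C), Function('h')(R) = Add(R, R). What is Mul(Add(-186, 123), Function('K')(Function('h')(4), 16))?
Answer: 75600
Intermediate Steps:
Function('h')(R) = Mul(2, R)
Function('K')(p, C) = Add(16, Mul(-76, C)) (Function('K')(p, C) = Add(16, Mul(4, Add(Mul(-20, C), C))) = Add(16, Mul(4, Mul(-19, C))) = Add(16, Mul(-76, C)))
Mul(Add(-186, 123), Function('K')(Function('h')(4), 16)) = Mul(Add(-186, 123), Add(16, Mul(-76, 16))) = Mul(-63, Add(16, -1216)) = Mul(-63, -1200) = 75600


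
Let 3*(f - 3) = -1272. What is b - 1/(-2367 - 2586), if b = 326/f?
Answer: -1614257/2085213 ≈ -0.77415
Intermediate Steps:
f = -421 (f = 3 + (⅓)*(-1272) = 3 - 424 = -421)
b = -326/421 (b = 326/(-421) = 326*(-1/421) = -326/421 ≈ -0.77435)
b - 1/(-2367 - 2586) = -326/421 - 1/(-2367 - 2586) = -326/421 - 1/(-4953) = -326/421 - 1*(-1/4953) = -326/421 + 1/4953 = -1614257/2085213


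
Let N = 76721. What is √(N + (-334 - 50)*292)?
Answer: I*√35407 ≈ 188.17*I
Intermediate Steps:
√(N + (-334 - 50)*292) = √(76721 + (-334 - 50)*292) = √(76721 - 384*292) = √(76721 - 112128) = √(-35407) = I*√35407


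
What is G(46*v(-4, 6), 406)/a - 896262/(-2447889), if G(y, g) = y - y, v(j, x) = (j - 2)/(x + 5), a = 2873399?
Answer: 298754/815963 ≈ 0.36614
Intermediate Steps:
v(j, x) = (-2 + j)/(5 + x)
G(y, g) = 0
G(46*v(-4, 6), 406)/a - 896262/(-2447889) = 0/2873399 - 896262/(-2447889) = 0*(1/2873399) - 896262*(-1/2447889) = 0 + 298754/815963 = 298754/815963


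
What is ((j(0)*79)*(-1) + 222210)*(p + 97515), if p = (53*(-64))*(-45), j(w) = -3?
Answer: 55646229285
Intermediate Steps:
p = 152640 (p = -3392*(-45) = 152640)
((j(0)*79)*(-1) + 222210)*(p + 97515) = (-3*79*(-1) + 222210)*(152640 + 97515) = (-237*(-1) + 222210)*250155 = (237 + 222210)*250155 = 222447*250155 = 55646229285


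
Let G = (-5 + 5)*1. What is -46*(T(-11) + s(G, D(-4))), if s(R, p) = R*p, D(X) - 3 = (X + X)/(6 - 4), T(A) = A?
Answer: 506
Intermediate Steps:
G = 0 (G = 0*1 = 0)
D(X) = 3 + X (D(X) = 3 + (X + X)/(6 - 4) = 3 + (2*X)/2 = 3 + (2*X)*(1/2) = 3 + X)
-46*(T(-11) + s(G, D(-4))) = -46*(-11 + 0*(3 - 4)) = -46*(-11 + 0*(-1)) = -46*(-11 + 0) = -46*(-11) = 506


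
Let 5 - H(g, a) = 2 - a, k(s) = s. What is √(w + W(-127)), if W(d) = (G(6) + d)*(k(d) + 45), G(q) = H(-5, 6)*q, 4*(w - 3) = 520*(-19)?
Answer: 3*√391 ≈ 59.321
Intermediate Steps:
w = -2467 (w = 3 + (520*(-19))/4 = 3 + (¼)*(-9880) = 3 - 2470 = -2467)
H(g, a) = 3 + a (H(g, a) = 5 - (2 - a) = 5 + (-2 + a) = 3 + a)
G(q) = 9*q (G(q) = (3 + 6)*q = 9*q)
W(d) = (45 + d)*(54 + d) (W(d) = (9*6 + d)*(d + 45) = (54 + d)*(45 + d) = (45 + d)*(54 + d))
√(w + W(-127)) = √(-2467 + (2430 + (-127)² + 99*(-127))) = √(-2467 + (2430 + 16129 - 12573)) = √(-2467 + 5986) = √3519 = 3*√391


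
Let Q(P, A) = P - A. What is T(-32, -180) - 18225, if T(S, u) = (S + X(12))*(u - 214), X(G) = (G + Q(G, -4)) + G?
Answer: -21377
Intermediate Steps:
X(G) = 4 + 3*G (X(G) = (G + (G - 1*(-4))) + G = (G + (G + 4)) + G = (G + (4 + G)) + G = (4 + 2*G) + G = 4 + 3*G)
T(S, u) = (-214 + u)*(40 + S) (T(S, u) = (S + (4 + 3*12))*(u - 214) = (S + (4 + 36))*(-214 + u) = (S + 40)*(-214 + u) = (40 + S)*(-214 + u) = (-214 + u)*(40 + S))
T(-32, -180) - 18225 = (-8560 - 214*(-32) + 40*(-180) - 32*(-180)) - 18225 = (-8560 + 6848 - 7200 + 5760) - 18225 = -3152 - 18225 = -21377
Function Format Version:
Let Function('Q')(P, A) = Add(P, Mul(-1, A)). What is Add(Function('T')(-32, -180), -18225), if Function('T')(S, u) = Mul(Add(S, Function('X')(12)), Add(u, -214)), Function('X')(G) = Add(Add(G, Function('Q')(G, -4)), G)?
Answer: -21377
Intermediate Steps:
Function('X')(G) = Add(4, Mul(3, G)) (Function('X')(G) = Add(Add(G, Add(G, Mul(-1, -4))), G) = Add(Add(G, Add(G, 4)), G) = Add(Add(G, Add(4, G)), G) = Add(Add(4, Mul(2, G)), G) = Add(4, Mul(3, G)))
Function('T')(S, u) = Mul(Add(-214, u), Add(40, S)) (Function('T')(S, u) = Mul(Add(S, Add(4, Mul(3, 12))), Add(u, -214)) = Mul(Add(S, Add(4, 36)), Add(-214, u)) = Mul(Add(S, 40), Add(-214, u)) = Mul(Add(40, S), Add(-214, u)) = Mul(Add(-214, u), Add(40, S)))
Add(Function('T')(-32, -180), -18225) = Add(Add(-8560, Mul(-214, -32), Mul(40, -180), Mul(-32, -180)), -18225) = Add(Add(-8560, 6848, -7200, 5760), -18225) = Add(-3152, -18225) = -21377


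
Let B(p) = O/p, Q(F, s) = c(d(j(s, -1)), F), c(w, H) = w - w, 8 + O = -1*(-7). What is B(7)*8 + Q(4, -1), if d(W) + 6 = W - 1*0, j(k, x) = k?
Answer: -8/7 ≈ -1.1429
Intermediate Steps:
d(W) = -6 + W (d(W) = -6 + (W - 1*0) = -6 + (W + 0) = -6 + W)
O = -1 (O = -8 - 1*(-7) = -8 + 7 = -1)
c(w, H) = 0
Q(F, s) = 0
B(p) = -1/p
B(7)*8 + Q(4, -1) = -1/7*8 + 0 = -8/7 + 0 = -8/7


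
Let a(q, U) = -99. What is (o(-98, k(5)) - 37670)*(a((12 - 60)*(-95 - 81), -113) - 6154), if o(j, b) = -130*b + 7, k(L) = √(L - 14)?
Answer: 235506739 + 2438670*I ≈ 2.3551e+8 + 2.4387e+6*I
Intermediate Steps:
k(L) = √(-14 + L)
o(j, b) = 7 - 130*b
(o(-98, k(5)) - 37670)*(a((12 - 60)*(-95 - 81), -113) - 6154) = ((7 - 130*√(-14 + 5)) - 37670)*(-99 - 6154) = ((7 - 390*I) - 37670)*(-6253) = (-37663 - 390*I)*(-6253) = 235506739 + 2438670*I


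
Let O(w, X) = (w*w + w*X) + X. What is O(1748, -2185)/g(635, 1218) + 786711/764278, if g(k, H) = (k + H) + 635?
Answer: -291763115995/950761832 ≈ -306.87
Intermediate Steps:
g(k, H) = 635 + H + k (g(k, H) = (H + k) + 635 = 635 + H + k)
O(w, X) = X + w² + X*w (O(w, X) = (w² + X*w) + X = X + w² + X*w)
O(1748, -2185)/g(635, 1218) + 786711/764278 = (-2185 + 1748² - 2185*1748)/(635 + 1218 + 635) + 786711/764278 = (-2185 + 3055504 - 3819380)/2488 + 786711*(1/764278) = -766061*1/2488 + 786711/764278 = -766061/2488 + 786711/764278 = -291763115995/950761832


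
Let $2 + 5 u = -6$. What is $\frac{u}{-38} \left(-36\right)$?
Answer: $- \frac{144}{95} \approx -1.5158$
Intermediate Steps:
$u = - \frac{8}{5}$ ($u = - \frac{2}{5} + \frac{1}{5} \left(-6\right) = - \frac{2}{5} - \frac{6}{5} = - \frac{8}{5} \approx -1.6$)
$\frac{u}{-38} \left(-36\right) = - \frac{8}{5 \left(-38\right)} \left(-36\right) = \left(- \frac{8}{5}\right) \left(- \frac{1}{38}\right) \left(-36\right) = \frac{4}{95} \left(-36\right) = - \frac{144}{95}$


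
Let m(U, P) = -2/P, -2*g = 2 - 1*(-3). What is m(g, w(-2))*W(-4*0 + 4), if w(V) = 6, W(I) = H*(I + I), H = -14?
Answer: 112/3 ≈ 37.333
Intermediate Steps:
W(I) = -28*I (W(I) = -14*(I + I) = -28*I)
g = -5/2 (g = -(2 - 1*(-3))/2 = -(2 + 3)/2 = -1/2*5 = -5/2 ≈ -2.5000)
m(g, w(-2))*W(-4*0 + 4) = (-2/6)*(-28*(-4*0 + 4)) = (-2*1/6)*(-28*(0 + 4)) = -(-28)*4/3 = -1/3*(-112) = 112/3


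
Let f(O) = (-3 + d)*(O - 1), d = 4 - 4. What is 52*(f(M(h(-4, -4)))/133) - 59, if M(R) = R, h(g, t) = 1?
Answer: -59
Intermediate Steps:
d = 0
f(O) = 3 - 3*O (f(O) = (-3 + 0)*(O - 1) = -3*(-1 + O) = 3 - 3*O)
52*(f(M(h(-4, -4)))/133) - 59 = 52*((3 - 3*1)/133) - 59 = 52*((3 - 3)*(1/133)) - 59 = 52*(0*(1/133)) - 59 = 52*0 - 59 = 0 - 59 = -59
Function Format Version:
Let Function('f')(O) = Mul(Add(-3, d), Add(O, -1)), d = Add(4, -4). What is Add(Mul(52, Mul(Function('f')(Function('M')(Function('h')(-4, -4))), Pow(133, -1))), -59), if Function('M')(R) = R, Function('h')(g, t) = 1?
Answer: -59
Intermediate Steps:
d = 0
Function('f')(O) = Add(3, Mul(-3, O)) (Function('f')(O) = Mul(Add(-3, 0), Add(O, -1)) = Mul(-3, Add(-1, O)) = Add(3, Mul(-3, O)))
Add(Mul(52, Mul(Function('f')(Function('M')(Function('h')(-4, -4))), Pow(133, -1))), -59) = Add(Mul(52, Mul(Add(3, Mul(-3, 1)), Pow(133, -1))), -59) = Add(Mul(52, Mul(Add(3, -3), Rational(1, 133))), -59) = Add(Mul(52, Mul(0, Rational(1, 133))), -59) = Add(Mul(52, 0), -59) = Add(0, -59) = -59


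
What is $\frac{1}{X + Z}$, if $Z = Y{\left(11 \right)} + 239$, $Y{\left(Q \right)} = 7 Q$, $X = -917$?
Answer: $- \frac{1}{601} \approx -0.0016639$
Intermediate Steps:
$Z = 316$ ($Z = 7 \cdot 11 + 239 = 77 + 239 = 316$)
$\frac{1}{X + Z} = \frac{1}{-917 + 316} = \frac{1}{-601} = - \frac{1}{601}$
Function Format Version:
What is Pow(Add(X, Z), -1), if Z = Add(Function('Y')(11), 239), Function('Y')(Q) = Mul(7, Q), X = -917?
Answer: Rational(-1, 601) ≈ -0.0016639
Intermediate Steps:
Z = 316 (Z = Add(Mul(7, 11), 239) = Add(77, 239) = 316)
Pow(Add(X, Z), -1) = Pow(Add(-917, 316), -1) = Pow(-601, -1) = Rational(-1, 601)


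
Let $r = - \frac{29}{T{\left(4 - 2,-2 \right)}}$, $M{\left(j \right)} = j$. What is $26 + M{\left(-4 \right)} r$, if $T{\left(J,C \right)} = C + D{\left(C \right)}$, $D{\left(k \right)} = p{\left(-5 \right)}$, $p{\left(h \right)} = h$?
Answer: $\frac{66}{7} \approx 9.4286$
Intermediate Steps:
$D{\left(k \right)} = -5$
$T{\left(J,C \right)} = -5 + C$ ($T{\left(J,C \right)} = C - 5 = -5 + C$)
$r = \frac{29}{7}$ ($r = - \frac{29}{-5 - 2} = - \frac{29}{-7} = \left(-29\right) \left(- \frac{1}{7}\right) = \frac{29}{7} \approx 4.1429$)
$26 + M{\left(-4 \right)} r = 26 - \frac{116}{7} = \frac{66}{7}$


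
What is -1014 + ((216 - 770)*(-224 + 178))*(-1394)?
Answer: -35525710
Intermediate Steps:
-1014 + ((216 - 770)*(-224 + 178))*(-1394) = -1014 - 554*(-46)*(-1394) = -1014 + 25484*(-1394) = -1014 - 35524696 = -35525710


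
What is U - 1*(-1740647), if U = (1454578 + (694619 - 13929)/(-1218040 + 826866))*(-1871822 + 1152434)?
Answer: -204662816870947319/195587 ≈ -1.0464e+12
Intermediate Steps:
U = -204663157318872108/195587 (U = (1454578 + 680690/(-391174))*(-719388) = (1454578 + 680690*(-1/391174))*(-719388) = (1454578 - 340345/195587)*(-719388) = (284496206941/195587)*(-719388) = -204663157318872108/195587 ≈ -1.0464e+12)
U - 1*(-1740647) = -204663157318872108/195587 - 1*(-1740647) = -204663157318872108/195587 + 1740647 = -204662816870947319/195587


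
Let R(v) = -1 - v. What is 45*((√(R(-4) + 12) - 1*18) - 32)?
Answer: -2250 + 45*√15 ≈ -2075.7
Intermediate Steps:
45*((√(R(-4) + 12) - 1*18) - 32) = 45*((√((-1 - 1*(-4)) + 12) - 1*18) - 32) = 45*((√((-1 + 4) + 12) - 18) - 32) = 45*((√(3 + 12) - 18) - 32) = 45*((√15 - 18) - 32) = 45*((-18 + √15) - 32) = 45*(-50 + √15) = -2250 + 45*√15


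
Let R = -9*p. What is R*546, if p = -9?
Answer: 44226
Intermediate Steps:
R = 81 (R = -9*(-9) = 81)
R*546 = 81*546 = 44226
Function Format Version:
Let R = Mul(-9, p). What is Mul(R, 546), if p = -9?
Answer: 44226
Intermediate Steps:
R = 81 (R = Mul(-9, -9) = 81)
Mul(R, 546) = Mul(81, 546) = 44226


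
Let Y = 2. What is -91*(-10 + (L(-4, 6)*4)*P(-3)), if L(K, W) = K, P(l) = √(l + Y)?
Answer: 910 + 1456*I ≈ 910.0 + 1456.0*I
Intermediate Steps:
P(l) = √(2 + l) (P(l) = √(l + 2) = √(2 + l))
-91*(-10 + (L(-4, 6)*4)*P(-3)) = -91*(-10 + (-4*4)*√(2 - 3)) = -91*(-10 - 16*I) = 910 + 1456*I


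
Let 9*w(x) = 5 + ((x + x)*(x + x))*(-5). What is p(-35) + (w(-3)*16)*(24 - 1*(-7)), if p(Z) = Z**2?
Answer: -75775/9 ≈ -8419.4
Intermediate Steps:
w(x) = 5/9 - 20*x**2/9 (w(x) = (5 + ((x + x)*(x + x))*(-5))/9 = (5 + ((2*x)*(2*x))*(-5))/9 = (5 + (4*x**2)*(-5))/9 = (5 - 20*x**2)/9 = 5/9 - 20*x**2/9)
p(-35) + (w(-3)*16)*(24 - 1*(-7)) = (-35)**2 + ((5/9 - 20/9*(-3)**2)*16)*(24 - 1*(-7)) = 1225 + ((5/9 - 20/9*9)*16)*(24 + 7) = 1225 + ((5/9 - 20)*16)*31 = 1225 - 175/9*16*31 = 1225 - 2800/9*31 = 1225 - 86800/9 = -75775/9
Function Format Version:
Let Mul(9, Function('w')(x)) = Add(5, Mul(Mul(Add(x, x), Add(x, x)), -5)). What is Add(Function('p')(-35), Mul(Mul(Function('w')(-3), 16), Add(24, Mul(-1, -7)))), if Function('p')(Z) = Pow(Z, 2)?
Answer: Rational(-75775, 9) ≈ -8419.4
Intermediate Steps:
Function('w')(x) = Add(Rational(5, 9), Mul(Rational(-20, 9), Pow(x, 2))) (Function('w')(x) = Mul(Rational(1, 9), Add(5, Mul(Mul(Add(x, x), Add(x, x)), -5))) = Mul(Rational(1, 9), Add(5, Mul(Mul(Mul(2, x), Mul(2, x)), -5))) = Mul(Rational(1, 9), Add(5, Mul(Mul(4, Pow(x, 2)), -5))) = Mul(Rational(1, 9), Add(5, Mul(-20, Pow(x, 2)))) = Add(Rational(5, 9), Mul(Rational(-20, 9), Pow(x, 2))))
Add(Function('p')(-35), Mul(Mul(Function('w')(-3), 16), Add(24, Mul(-1, -7)))) = Add(Pow(-35, 2), Mul(Mul(Add(Rational(5, 9), Mul(Rational(-20, 9), Pow(-3, 2))), 16), Add(24, Mul(-1, -7)))) = Add(1225, Mul(Mul(Add(Rational(5, 9), Mul(Rational(-20, 9), 9)), 16), Add(24, 7))) = Add(1225, Mul(Mul(Add(Rational(5, 9), -20), 16), 31)) = Add(1225, Mul(Mul(Rational(-175, 9), 16), 31)) = Add(1225, Mul(Rational(-2800, 9), 31)) = Add(1225, Rational(-86800, 9)) = Rational(-75775, 9)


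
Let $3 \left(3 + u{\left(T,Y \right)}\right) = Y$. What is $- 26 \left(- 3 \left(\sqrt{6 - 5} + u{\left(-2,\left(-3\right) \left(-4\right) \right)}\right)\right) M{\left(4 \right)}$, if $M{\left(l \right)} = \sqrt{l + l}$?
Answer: $312 \sqrt{2} \approx 441.23$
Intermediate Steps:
$M{\left(l \right)} = \sqrt{2} \sqrt{l}$ ($M{\left(l \right)} = \sqrt{2 l} = \sqrt{2} \sqrt{l}$)
$u{\left(T,Y \right)} = -3 + \frac{Y}{3}$
$- 26 \left(- 3 \left(\sqrt{6 - 5} + u{\left(-2,\left(-3\right) \left(-4\right) \right)}\right)\right) M{\left(4 \right)} = - 26 \left(- 3 \left(\sqrt{6 - 5} - \left(3 - \frac{\left(-3\right) \left(-4\right)}{3}\right)\right)\right) \sqrt{2} \sqrt{4} = - 26 \left(- 3 \left(\sqrt{1} + \left(-3 + \frac{1}{3} \cdot 12\right)\right)\right) \sqrt{2} \cdot 2 = - 26 \left(- 3 \left(1 + \left(-3 + 4\right)\right)\right) 2 \sqrt{2} = - 26 \left(- 3 \left(1 + 1\right)\right) 2 \sqrt{2} = - 26 \left(\left(-3\right) 2\right) 2 \sqrt{2} = \left(-26\right) \left(-6\right) 2 \sqrt{2} = 156 \cdot 2 \sqrt{2} = 312 \sqrt{2}$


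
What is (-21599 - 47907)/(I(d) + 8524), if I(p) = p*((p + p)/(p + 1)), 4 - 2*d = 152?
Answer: -2536969/305650 ≈ -8.3002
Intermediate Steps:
d = -74 (d = 2 - ½*152 = 2 - 76 = -74)
I(p) = 2*p²/(1 + p) (I(p) = p*((2*p)/(1 + p)) = p*(2*p/(1 + p)) = 2*p²/(1 + p))
(-21599 - 47907)/(I(d) + 8524) = (-21599 - 47907)/(2*(-74)²/(1 - 74) + 8524) = -69506/(2*5476/(-73) + 8524) = -69506/(2*5476*(-1/73) + 8524) = -69506/(-10952/73 + 8524) = -69506/611300/73 = -69506*73/611300 = -2536969/305650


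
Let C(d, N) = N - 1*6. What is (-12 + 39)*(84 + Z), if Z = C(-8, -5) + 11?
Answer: 2268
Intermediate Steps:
C(d, N) = -6 + N (C(d, N) = N - 6 = -6 + N)
Z = 0 (Z = (-6 - 5) + 11 = -11 + 11 = 0)
(-12 + 39)*(84 + Z) = (-12 + 39)*(84 + 0) = 27*84 = 2268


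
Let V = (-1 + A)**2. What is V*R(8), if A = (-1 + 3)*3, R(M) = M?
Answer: 200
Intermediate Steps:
A = 6 (A = 2*3 = 6)
V = 25 (V = (-1 + 6)**2 = 5**2 = 25)
V*R(8) = 25*8 = 200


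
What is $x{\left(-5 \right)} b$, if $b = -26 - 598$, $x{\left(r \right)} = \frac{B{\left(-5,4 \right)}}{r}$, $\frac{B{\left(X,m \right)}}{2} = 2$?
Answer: $\frac{2496}{5} \approx 499.2$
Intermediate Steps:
$B{\left(X,m \right)} = 4$ ($B{\left(X,m \right)} = 2 \cdot 2 = 4$)
$x{\left(r \right)} = \frac{4}{r}$
$b = -624$
$x{\left(-5 \right)} b = \frac{4}{-5} \left(-624\right) = 4 \left(- \frac{1}{5}\right) \left(-624\right) = \left(- \frac{4}{5}\right) \left(-624\right) = \frac{2496}{5}$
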